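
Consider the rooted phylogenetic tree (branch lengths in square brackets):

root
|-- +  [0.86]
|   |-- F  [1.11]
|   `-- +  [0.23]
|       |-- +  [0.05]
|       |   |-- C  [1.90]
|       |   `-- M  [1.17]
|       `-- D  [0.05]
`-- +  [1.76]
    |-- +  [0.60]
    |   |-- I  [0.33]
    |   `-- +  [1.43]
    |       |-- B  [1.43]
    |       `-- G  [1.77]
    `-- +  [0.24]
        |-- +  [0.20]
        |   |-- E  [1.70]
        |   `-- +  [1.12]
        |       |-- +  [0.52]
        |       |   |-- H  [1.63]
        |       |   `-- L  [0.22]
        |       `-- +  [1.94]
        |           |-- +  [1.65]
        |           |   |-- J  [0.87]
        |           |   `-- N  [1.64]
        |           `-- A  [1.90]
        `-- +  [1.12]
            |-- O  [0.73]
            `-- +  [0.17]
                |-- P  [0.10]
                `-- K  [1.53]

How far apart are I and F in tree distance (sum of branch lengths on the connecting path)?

4.66

The path runs I → … → MRCA → … → F; the MRCA is the root of the tree.
Branch lengths along that path: 0.33 + 0.60 + 1.76 + 0.86 + 1.11 = 4.66.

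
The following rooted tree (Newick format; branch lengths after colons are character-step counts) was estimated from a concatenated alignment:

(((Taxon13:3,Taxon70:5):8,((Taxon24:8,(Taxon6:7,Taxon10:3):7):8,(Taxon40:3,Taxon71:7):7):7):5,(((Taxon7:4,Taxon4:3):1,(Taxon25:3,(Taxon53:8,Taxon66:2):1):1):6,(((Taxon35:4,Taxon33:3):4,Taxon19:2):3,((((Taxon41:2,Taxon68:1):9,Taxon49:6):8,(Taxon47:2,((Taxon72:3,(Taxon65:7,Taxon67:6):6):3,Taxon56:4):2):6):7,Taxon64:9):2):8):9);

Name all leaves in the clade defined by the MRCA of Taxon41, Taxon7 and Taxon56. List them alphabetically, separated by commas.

Tracing Taxon41: it sits inside (Taxon41,Taxon68).
Tracing Taxon7: it sits inside (Taxon7,Taxon4).
Tracing Taxon56: it sits inside ((Taxon72,(Taxon65,Taxon67)),Taxon56).
The smallest clade enclosing all 3 is (((Taxon7,Taxon4),(Taxon25,(Taxon53,Taxon66))),(((Taxon35,Taxon33),Taxon19),((((Taxon41,Taxon68),Taxon49),(Taxon47,((Taxon72,(Taxon65,Taxon67)),Taxon56))),Taxon64))); the answer is its 17 terminal taxa in alphabetical order.

Taxon19, Taxon25, Taxon33, Taxon35, Taxon4, Taxon41, Taxon47, Taxon49, Taxon53, Taxon56, Taxon64, Taxon65, Taxon66, Taxon67, Taxon68, Taxon7, Taxon72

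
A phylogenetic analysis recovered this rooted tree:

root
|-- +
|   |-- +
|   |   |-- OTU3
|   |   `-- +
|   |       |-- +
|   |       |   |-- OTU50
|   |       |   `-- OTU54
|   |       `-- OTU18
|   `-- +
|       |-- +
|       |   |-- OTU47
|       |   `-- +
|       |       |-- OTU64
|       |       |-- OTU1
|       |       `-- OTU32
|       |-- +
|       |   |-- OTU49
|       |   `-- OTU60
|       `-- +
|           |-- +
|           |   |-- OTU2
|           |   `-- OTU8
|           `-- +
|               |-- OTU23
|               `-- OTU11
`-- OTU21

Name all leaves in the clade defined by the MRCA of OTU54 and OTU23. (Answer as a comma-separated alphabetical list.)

OTU1, OTU11, OTU18, OTU2, OTU23, OTU3, OTU32, OTU47, OTU49, OTU50, OTU54, OTU60, OTU64, OTU8

Tracing OTU54: it sits inside (OTU50,OTU54).
Tracing OTU23: it sits inside (OTU23,OTU11).
The smallest clade enclosing both is ((OTU3,((OTU50,OTU54),OTU18)),((OTU47,(OTU64,OTU1,OTU32)),(OTU49,OTU60),((OTU2,OTU8),(OTU23,OTU11)))); the answer is its 14 terminal taxa in alphabetical order.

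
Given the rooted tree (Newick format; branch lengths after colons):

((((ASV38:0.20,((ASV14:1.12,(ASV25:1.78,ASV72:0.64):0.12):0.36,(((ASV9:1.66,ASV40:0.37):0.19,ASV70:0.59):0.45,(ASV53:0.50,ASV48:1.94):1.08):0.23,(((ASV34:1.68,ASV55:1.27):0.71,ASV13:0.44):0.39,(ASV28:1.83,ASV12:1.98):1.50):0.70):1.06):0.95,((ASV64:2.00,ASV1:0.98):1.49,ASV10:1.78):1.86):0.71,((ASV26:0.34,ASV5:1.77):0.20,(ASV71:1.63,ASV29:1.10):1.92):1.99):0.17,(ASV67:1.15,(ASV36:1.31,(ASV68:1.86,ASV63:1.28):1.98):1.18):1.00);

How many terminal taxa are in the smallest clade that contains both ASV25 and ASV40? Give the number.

The MRCA of ASV25 and ASV40 is the node subtending ((ASV14,(ASV25,ASV72)),(((ASV9,ASV40),ASV70),(ASV53,ASV48)),(((ASV34,ASV55),ASV13),(ASV28,ASV12))).
That clade contains 13 terminal taxa: ASV12, ASV13, ASV14, ASV25, ASV28, ASV34, ASV40, ASV48, ASV53, ASV55, ASV70, ASV72, ASV9.

13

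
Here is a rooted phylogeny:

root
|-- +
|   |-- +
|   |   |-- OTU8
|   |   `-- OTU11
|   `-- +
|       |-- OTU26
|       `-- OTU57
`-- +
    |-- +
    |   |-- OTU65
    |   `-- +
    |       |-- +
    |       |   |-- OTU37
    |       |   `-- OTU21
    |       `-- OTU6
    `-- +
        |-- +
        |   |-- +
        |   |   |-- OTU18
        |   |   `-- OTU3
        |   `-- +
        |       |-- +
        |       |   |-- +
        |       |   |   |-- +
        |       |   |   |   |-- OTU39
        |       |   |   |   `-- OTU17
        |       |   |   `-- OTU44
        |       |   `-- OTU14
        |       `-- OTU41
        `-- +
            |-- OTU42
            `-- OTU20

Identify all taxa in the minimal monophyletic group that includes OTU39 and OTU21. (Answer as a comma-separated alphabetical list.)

Tracing OTU39: it sits inside (OTU39,OTU17).
Tracing OTU21: it sits inside (OTU37,OTU21).
The smallest clade enclosing both is ((OTU65,((OTU37,OTU21),OTU6)),(((OTU18,OTU3),((((OTU39,OTU17),OTU44),OTU14),OTU41)),(OTU42,OTU20))); the answer is its 13 terminal taxa in alphabetical order.

OTU14, OTU17, OTU18, OTU20, OTU21, OTU3, OTU37, OTU39, OTU41, OTU42, OTU44, OTU6, OTU65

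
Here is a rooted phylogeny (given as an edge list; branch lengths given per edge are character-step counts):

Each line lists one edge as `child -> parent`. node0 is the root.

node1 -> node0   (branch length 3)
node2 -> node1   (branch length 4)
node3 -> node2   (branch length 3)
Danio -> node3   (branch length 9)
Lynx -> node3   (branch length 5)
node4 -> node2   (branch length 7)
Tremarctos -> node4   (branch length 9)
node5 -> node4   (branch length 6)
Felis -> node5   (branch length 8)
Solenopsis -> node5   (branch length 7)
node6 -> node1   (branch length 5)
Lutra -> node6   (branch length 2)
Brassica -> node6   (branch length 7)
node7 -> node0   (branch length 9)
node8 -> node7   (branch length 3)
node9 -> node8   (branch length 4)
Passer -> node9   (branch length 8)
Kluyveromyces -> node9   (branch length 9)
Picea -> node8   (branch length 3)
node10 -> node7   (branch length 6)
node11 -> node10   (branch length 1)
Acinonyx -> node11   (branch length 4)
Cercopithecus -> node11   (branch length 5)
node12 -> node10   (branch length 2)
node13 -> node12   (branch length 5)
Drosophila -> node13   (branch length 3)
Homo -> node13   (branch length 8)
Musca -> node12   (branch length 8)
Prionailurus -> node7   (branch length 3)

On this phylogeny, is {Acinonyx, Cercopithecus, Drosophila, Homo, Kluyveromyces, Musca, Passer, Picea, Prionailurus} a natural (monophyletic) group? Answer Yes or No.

The most recent common ancestor of these taxa subtends (((Passer,Kluyveromyces),Picea),((Acinonyx,Cercopithecus),((Drosophila,Homo),Musca)),Prionailurus).
That clade has exactly 9 tips — every listed taxon and nothing else — so the group is monophyletic.

Yes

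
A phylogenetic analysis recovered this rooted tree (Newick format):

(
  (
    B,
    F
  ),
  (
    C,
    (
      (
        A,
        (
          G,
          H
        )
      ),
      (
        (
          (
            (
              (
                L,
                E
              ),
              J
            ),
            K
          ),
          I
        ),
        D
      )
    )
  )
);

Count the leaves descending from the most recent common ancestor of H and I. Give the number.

The MRCA of H and I is the node subtending ((A,(G,H)),(((((L,E),J),K),I),D)).
That clade contains 9 terminal taxa: A, D, E, G, H, I, J, K, L.

9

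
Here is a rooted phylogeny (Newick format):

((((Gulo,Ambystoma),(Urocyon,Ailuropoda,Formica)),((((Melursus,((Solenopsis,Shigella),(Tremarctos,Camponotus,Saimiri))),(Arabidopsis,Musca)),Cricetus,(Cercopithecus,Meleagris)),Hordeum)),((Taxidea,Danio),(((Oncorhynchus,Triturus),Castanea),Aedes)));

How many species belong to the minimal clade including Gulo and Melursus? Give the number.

17

The MRCA of Gulo and Melursus is the node subtending (((Gulo,Ambystoma),(Urocyon,Ailuropoda,Formica)),((((Melursus,((Solenopsis,Shigella),(Tremarctos,Camponotus,Saimiri))),(Arabidopsis,Musca)),Cricetus,(Cercopithecus,Meleagris)),Hordeum)).
That clade contains 17 terminal taxa: Ailuropoda, Ambystoma, Arabidopsis, Camponotus, Cercopithecus, Cricetus, Formica, Gulo, Hordeum, Meleagris, Melursus, Musca, Saimiri, Shigella, Solenopsis, Tremarctos, Urocyon.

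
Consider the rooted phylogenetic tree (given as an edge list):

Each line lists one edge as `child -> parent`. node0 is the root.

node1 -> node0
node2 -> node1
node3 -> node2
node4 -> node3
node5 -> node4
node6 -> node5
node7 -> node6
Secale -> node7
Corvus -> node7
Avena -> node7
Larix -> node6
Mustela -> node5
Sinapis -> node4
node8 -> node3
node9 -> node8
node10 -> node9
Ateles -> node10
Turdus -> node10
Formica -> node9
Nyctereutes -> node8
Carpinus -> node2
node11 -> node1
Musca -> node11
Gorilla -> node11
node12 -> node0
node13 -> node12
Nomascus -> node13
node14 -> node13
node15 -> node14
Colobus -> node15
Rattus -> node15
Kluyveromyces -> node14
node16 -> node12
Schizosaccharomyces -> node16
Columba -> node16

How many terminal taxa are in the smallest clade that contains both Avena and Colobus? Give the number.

19

The MRCA of Avena and Colobus is the root, so the clade is the entire tree.
That clade contains 19 terminal taxa: Ateles, Avena, Carpinus, Colobus, Columba, Corvus, Formica, Gorilla, Kluyveromyces, Larix, Musca, Mustela, Nomascus, Nyctereutes, Rattus, Schizosaccharomyces, Secale, Sinapis, Turdus.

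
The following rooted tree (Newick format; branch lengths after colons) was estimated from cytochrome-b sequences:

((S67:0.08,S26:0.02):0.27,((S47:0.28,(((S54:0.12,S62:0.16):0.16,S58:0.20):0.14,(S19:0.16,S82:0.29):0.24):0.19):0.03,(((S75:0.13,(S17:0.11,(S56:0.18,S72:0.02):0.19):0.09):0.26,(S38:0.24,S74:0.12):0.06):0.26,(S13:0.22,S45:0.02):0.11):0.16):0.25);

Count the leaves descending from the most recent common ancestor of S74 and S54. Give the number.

The MRCA of S74 and S54 is the node subtending ((S47,(((S54,S62),S58),(S19,S82))),(((S75,(S17,(S56,S72))),(S38,S74)),(S13,S45))).
That clade contains 14 terminal taxa: S13, S17, S19, S38, S45, S47, S54, S56, S58, S62, S72, S74, S75, S82.

14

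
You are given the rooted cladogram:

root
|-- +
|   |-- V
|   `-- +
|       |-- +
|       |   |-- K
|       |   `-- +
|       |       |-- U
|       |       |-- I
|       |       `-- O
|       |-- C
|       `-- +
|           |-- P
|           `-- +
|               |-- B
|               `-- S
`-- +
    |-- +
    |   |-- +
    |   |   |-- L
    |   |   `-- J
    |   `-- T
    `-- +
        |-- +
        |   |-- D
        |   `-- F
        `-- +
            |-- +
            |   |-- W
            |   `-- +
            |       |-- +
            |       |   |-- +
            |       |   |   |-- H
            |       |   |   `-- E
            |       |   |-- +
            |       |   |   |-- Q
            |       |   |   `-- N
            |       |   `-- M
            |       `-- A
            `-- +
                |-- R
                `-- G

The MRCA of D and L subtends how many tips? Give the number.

The MRCA of D and L is the node subtending (((L,J),T),((D,F),((W,(((H,E),(Q,N),M),A)),(R,G)))).
That clade contains 14 terminal taxa: A, D, E, F, G, H, J, L, M, N, Q, R, T, W.

14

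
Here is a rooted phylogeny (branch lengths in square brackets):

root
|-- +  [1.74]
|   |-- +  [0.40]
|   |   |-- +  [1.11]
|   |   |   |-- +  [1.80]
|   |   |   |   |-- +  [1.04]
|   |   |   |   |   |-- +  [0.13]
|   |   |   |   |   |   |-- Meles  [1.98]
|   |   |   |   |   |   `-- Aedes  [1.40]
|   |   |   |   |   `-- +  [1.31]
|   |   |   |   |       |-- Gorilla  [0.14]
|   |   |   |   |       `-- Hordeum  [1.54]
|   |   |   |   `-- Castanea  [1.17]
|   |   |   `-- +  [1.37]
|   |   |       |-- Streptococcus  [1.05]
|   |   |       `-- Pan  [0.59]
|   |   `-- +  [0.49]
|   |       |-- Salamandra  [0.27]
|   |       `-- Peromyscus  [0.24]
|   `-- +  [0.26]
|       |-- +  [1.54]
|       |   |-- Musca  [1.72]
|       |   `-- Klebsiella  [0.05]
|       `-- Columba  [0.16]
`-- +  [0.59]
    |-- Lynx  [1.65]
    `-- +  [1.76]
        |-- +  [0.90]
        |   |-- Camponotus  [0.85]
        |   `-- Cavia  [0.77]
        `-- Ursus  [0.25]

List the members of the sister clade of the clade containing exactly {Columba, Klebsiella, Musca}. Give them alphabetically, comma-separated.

The clade containing exactly {Columba, Klebsiella, Musca} attaches to the tree at the node subtending ((((((Meles,Aedes),(Gorilla,Hordeum)),Castanea),(Streptococcus,Pan)),(Salamandra,Peromyscus)),((Musca,Klebsiella),Columba)).
The other lineage descending from that same node — the sister group — is (((((Meles,Aedes),(Gorilla,Hordeum)),Castanea),(Streptococcus,Pan)),(Salamandra,Peromyscus)); its 9 tips in alphabetical order are the answer.

Aedes, Castanea, Gorilla, Hordeum, Meles, Pan, Peromyscus, Salamandra, Streptococcus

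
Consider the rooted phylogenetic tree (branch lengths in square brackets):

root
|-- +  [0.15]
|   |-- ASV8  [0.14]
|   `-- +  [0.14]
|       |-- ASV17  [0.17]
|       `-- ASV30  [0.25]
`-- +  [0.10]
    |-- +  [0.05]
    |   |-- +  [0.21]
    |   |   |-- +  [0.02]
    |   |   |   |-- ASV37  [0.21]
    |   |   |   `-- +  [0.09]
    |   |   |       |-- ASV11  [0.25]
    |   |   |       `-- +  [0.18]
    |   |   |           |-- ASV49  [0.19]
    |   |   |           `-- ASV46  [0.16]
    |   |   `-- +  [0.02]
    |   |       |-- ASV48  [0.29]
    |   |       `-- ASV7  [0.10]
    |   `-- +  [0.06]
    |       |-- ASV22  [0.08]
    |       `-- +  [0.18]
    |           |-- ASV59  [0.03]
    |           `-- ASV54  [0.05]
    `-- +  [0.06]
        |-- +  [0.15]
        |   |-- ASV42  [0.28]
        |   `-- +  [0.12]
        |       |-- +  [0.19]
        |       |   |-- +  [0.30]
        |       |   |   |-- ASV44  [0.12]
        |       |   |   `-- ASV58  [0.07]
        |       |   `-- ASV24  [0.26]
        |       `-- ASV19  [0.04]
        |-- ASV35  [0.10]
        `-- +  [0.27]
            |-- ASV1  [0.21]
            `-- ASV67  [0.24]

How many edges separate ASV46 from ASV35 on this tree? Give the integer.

8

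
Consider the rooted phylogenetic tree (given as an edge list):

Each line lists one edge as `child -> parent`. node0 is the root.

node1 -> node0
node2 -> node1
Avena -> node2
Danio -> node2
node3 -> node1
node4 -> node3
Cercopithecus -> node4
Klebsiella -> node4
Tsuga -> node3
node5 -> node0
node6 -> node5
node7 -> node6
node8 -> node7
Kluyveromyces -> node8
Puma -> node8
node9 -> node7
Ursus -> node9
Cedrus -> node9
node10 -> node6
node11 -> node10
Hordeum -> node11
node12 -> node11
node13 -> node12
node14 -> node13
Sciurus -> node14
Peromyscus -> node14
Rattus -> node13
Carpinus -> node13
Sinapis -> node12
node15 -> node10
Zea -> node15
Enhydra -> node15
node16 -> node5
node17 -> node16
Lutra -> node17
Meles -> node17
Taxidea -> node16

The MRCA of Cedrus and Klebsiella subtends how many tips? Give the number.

20

The MRCA of Cedrus and Klebsiella is the root, so the clade is the entire tree.
That clade contains 20 terminal taxa: Avena, Carpinus, Cedrus, Cercopithecus, Danio, Enhydra, Hordeum, Klebsiella, Kluyveromyces, Lutra, Meles, Peromyscus, Puma, Rattus, Sciurus, Sinapis, Taxidea, Tsuga, Ursus, Zea.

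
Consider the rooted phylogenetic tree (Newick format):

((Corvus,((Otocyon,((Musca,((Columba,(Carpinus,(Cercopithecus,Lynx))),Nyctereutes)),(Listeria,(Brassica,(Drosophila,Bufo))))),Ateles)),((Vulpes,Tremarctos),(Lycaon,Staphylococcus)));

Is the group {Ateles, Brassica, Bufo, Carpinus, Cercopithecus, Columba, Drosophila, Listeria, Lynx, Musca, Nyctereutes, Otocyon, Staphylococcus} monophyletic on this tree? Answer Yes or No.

No

The MRCA of the listed taxa is the root, so the smallest clade containing them is the whole tree.
That clade also contains Corvus, Lycaon, Tremarctos, Vulpes, which are not in the proposed group, so the group is not monophyletic.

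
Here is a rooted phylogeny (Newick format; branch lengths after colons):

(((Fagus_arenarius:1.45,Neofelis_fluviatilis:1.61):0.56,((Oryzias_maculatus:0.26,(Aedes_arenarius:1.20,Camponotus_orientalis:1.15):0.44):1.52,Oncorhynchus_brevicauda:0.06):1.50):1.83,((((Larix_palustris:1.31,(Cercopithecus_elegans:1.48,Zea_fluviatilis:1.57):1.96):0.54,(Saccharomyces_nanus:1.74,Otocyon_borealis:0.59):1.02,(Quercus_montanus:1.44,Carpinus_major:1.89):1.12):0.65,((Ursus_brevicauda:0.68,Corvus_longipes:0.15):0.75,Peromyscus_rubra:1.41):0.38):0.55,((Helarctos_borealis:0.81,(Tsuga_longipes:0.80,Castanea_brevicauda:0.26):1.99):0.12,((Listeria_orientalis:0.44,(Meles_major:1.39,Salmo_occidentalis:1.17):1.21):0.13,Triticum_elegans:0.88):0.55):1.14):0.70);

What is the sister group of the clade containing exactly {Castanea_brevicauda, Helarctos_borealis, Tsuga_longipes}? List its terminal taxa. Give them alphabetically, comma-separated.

Listeria_orientalis, Meles_major, Salmo_occidentalis, Triticum_elegans

The clade containing exactly {Castanea_brevicauda, Helarctos_borealis, Tsuga_longipes} attaches to the tree at the node subtending ((Helarctos_borealis,(Tsuga_longipes,Castanea_brevicauda)),((Listeria_orientalis,(Meles_major,Salmo_occidentalis)),Triticum_elegans)).
The other lineage descending from that same node — the sister group — is ((Listeria_orientalis,(Meles_major,Salmo_occidentalis)),Triticum_elegans); its 4 tips in alphabetical order are the answer.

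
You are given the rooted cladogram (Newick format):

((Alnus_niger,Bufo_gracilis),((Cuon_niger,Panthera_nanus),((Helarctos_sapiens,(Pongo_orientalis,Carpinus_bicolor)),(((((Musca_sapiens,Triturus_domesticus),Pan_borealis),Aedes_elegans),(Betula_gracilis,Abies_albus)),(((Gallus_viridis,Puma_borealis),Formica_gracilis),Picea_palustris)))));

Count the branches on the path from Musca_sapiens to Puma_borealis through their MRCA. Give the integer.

9

The MRCA of Musca_sapiens and Puma_borealis is the node subtending (((((Musca_sapiens,Triturus_domesticus),Pan_borealis),Aedes_elegans),(Betula_gracilis,Abies_albus)),(((Gallus_viridis,Puma_borealis),Formica_gracilis),Picea_palustris)).
From Musca_sapiens up to that node: 5 branches. From Puma_borealis up to the same node: 4 branches. Total: 5 + 4 = 9.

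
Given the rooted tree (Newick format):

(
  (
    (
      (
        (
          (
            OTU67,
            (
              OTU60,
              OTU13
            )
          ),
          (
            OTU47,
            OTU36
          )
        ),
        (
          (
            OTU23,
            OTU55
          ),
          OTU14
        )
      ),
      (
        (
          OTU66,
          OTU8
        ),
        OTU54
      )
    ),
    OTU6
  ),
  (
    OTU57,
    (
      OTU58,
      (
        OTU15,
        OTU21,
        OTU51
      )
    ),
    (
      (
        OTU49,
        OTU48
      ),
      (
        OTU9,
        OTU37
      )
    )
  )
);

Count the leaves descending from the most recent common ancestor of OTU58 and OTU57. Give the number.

The MRCA of OTU58 and OTU57 is the node subtending (OTU57,(OTU58,(OTU15,OTU21,OTU51)),((OTU49,OTU48),(OTU9,OTU37))).
That clade contains 9 terminal taxa: OTU15, OTU21, OTU37, OTU48, OTU49, OTU51, OTU57, OTU58, OTU9.

9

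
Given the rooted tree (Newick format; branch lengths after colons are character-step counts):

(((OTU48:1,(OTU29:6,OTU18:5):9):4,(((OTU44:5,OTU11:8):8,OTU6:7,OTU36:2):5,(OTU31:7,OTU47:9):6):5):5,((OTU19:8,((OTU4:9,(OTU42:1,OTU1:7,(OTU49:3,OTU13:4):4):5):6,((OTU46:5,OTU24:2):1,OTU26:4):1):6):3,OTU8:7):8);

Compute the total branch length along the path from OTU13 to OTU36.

The path runs OTU13 → … → MRCA → … → OTU36; the MRCA is the root of the tree.
Branch lengths along that path: 4 + 4 + 5 + 6 + 6 + 3 + 8 + 5 + 5 + 5 + 2 = 53.

53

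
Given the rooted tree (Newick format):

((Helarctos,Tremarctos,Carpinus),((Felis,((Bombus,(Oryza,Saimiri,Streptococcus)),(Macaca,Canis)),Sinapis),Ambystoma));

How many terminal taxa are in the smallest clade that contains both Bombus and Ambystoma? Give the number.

9

The MRCA of Bombus and Ambystoma is the node subtending ((Felis,((Bombus,(Oryza,Saimiri,Streptococcus)),(Macaca,Canis)),Sinapis),Ambystoma).
That clade contains 9 terminal taxa: Ambystoma, Bombus, Canis, Felis, Macaca, Oryza, Saimiri, Sinapis, Streptococcus.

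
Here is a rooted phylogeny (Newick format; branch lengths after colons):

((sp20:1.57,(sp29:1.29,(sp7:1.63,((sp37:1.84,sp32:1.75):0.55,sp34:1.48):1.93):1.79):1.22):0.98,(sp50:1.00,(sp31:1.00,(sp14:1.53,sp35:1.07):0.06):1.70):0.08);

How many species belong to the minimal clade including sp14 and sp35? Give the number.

2

The MRCA of sp14 and sp35 is the node subtending (sp14,sp35).
That clade contains 2 terminal taxa: sp14, sp35.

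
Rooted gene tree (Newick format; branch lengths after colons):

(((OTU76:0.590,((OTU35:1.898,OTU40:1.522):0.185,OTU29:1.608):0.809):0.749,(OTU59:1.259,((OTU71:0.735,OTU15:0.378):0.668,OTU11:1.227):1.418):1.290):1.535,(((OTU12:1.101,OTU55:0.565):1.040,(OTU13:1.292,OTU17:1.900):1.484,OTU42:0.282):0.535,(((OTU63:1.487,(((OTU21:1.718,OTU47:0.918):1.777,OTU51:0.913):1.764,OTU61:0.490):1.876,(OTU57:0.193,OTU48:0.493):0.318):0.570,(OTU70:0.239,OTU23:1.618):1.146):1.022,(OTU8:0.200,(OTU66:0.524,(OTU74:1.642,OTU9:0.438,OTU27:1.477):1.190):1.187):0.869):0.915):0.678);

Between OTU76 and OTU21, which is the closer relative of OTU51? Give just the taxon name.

The MRCA of OTU51 and OTU21 subtends ((OTU21,OTU47),OTU51) (3 taxa).
The MRCA of OTU51 and OTU76 is the root, subtending the entire tree (27 taxa).
The first is nested inside the second, so OTU51 shares a more recent common ancestor with OTU21.

OTU21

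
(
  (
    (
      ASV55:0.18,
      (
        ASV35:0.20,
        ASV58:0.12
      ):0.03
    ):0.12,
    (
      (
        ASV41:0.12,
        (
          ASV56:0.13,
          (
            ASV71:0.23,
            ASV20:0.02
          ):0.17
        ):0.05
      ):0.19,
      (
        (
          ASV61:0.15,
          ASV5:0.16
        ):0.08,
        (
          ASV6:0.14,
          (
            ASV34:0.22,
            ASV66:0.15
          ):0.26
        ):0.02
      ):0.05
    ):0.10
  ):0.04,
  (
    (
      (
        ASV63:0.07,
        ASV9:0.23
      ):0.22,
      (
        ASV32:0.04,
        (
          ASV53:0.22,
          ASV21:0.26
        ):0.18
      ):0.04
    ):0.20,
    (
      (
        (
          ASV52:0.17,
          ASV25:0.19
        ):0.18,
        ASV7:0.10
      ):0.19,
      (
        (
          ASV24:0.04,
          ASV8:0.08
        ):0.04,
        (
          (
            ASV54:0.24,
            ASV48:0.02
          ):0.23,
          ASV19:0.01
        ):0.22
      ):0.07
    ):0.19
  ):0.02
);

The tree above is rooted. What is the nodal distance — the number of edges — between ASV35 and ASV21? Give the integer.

9

The MRCA of ASV35 and ASV21 is the root of the tree.
From ASV35 up to that node: 4 branches. From ASV21 up to the same node: 5 branches. Total: 4 + 5 = 9.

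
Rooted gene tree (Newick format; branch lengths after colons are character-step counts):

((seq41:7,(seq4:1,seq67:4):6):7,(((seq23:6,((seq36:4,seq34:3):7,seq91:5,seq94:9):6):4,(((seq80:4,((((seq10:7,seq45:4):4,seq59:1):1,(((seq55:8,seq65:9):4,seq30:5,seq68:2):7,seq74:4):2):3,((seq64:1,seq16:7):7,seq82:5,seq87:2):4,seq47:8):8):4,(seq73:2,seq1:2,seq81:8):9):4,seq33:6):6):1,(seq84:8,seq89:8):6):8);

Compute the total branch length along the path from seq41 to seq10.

The path runs seq41 → … → MRCA → … → seq10; the MRCA is the root of the tree.
Branch lengths along that path: 7 + 7 + 8 + 1 + 6 + 4 + 4 + 8 + 3 + 1 + 4 + 7 = 60.

60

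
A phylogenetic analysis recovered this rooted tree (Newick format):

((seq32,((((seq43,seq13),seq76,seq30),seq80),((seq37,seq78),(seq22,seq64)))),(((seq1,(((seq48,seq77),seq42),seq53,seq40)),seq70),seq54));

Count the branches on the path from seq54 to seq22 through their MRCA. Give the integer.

The MRCA of seq54 and seq22 is the root of the tree.
From seq54 up to that node: 2 branches. From seq22 up to the same node: 5 branches. Total: 2 + 5 = 7.

7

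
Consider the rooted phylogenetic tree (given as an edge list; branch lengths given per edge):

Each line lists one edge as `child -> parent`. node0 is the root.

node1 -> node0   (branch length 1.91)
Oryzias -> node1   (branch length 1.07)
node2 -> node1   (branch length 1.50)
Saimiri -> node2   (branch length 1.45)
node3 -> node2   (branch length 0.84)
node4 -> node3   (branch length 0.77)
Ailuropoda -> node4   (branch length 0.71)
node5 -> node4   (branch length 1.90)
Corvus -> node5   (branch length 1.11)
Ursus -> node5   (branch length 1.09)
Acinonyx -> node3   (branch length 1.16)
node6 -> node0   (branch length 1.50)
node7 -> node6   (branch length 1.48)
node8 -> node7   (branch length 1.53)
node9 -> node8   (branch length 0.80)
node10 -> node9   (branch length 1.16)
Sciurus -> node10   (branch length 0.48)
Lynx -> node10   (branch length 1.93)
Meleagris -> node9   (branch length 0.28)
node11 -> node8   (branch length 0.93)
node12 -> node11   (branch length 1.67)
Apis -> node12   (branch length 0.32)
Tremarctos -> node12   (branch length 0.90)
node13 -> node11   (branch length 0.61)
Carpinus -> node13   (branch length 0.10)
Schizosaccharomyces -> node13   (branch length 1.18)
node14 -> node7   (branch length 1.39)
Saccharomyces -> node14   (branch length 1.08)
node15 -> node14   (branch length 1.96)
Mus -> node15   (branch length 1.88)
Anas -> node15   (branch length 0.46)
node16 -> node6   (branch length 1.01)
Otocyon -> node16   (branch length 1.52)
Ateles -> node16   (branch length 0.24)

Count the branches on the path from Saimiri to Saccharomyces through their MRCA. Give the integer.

The MRCA of Saimiri and Saccharomyces is the root of the tree.
From Saimiri up to that node: 3 branches. From Saccharomyces up to the same node: 4 branches. Total: 3 + 4 = 7.

7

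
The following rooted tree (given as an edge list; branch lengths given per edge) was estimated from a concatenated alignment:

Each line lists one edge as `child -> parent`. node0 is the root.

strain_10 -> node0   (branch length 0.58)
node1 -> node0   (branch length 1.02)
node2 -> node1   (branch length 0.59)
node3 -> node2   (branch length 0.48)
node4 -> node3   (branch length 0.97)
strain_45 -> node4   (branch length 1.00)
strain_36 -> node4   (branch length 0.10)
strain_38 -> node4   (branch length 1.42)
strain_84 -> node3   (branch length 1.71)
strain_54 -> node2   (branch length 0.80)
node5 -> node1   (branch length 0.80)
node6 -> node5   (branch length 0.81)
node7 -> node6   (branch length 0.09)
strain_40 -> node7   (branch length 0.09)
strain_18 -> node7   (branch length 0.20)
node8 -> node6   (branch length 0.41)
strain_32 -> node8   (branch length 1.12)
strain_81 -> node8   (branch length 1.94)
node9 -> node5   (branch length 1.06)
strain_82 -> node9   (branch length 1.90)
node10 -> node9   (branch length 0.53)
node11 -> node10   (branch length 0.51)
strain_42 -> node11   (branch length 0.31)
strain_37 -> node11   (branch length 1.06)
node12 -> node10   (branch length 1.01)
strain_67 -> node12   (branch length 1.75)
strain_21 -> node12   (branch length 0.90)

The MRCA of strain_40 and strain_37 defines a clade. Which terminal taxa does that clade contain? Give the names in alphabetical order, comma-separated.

Tracing strain_40: it sits inside (strain_40,strain_18).
Tracing strain_37: it sits inside (strain_42,strain_37).
The smallest clade enclosing both is (((strain_40,strain_18),(strain_32,strain_81)),(strain_82,((strain_42,strain_37),(strain_67,strain_21)))); the answer is its 9 terminal taxa in alphabetical order.

strain_18, strain_21, strain_32, strain_37, strain_40, strain_42, strain_67, strain_81, strain_82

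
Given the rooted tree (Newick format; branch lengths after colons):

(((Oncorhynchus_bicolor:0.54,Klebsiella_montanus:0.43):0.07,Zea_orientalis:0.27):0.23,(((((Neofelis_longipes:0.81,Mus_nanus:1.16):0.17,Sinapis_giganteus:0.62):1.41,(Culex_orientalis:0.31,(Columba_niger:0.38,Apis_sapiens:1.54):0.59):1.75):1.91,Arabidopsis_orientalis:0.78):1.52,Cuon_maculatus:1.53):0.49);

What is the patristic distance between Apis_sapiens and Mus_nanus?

The path runs Apis_sapiens → … → MRCA → … → Mus_nanus; the MRCA is the node subtending (((Neofelis_longipes,Mus_nanus),Sinapis_giganteus),(Culex_orientalis,(Columba_niger,Apis_sapiens))).
Branch lengths along that path: 1.54 + 0.59 + 1.75 + 1.41 + 0.17 + 1.16 = 6.62.

6.62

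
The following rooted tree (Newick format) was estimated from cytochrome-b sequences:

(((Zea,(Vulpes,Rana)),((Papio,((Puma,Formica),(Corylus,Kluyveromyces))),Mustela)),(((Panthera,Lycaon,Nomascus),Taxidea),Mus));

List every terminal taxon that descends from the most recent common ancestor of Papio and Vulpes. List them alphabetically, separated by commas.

Tracing Papio: it sits inside (Papio,((Puma,Formica),(Corylus,Kluyveromyces))).
Tracing Vulpes: it sits inside (Vulpes,Rana).
The smallest clade enclosing both is ((Zea,(Vulpes,Rana)),((Papio,((Puma,Formica),(Corylus,Kluyveromyces))),Mustela)); the answer is its 9 terminal taxa in alphabetical order.

Corylus, Formica, Kluyveromyces, Mustela, Papio, Puma, Rana, Vulpes, Zea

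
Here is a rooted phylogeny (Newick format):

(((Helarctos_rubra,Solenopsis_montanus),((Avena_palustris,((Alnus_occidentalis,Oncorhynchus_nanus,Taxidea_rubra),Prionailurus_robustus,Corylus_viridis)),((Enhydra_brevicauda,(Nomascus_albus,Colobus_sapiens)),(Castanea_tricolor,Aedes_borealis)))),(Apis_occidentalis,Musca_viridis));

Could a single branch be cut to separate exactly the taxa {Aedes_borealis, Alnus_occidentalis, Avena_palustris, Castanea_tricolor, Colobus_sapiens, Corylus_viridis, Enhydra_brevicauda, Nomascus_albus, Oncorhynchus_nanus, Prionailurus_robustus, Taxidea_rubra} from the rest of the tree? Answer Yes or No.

Yes

The most recent common ancestor of these taxa subtends ((Avena_palustris,((Alnus_occidentalis,Oncorhynchus_nanus,Taxidea_rubra),Prionailurus_robustus,Corylus_viridis)),((Enhydra_brevicauda,(Nomascus_albus,Colobus_sapiens)),(Castanea_tricolor,Aedes_borealis))).
That clade has exactly 11 tips — every listed taxon and nothing else — so the group is monophyletic.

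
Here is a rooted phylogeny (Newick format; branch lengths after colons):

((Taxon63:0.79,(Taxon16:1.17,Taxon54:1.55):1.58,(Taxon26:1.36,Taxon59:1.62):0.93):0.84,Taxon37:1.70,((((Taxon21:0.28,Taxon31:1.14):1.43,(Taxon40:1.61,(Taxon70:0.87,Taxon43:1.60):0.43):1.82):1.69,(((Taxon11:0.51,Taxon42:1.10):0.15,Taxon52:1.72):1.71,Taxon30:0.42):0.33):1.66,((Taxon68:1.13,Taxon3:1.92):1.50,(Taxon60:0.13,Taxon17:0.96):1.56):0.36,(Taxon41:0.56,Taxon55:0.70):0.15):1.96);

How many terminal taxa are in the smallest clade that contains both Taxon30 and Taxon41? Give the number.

15

The MRCA of Taxon30 and Taxon41 is the node subtending ((((Taxon21,Taxon31),(Taxon40,(Taxon70,Taxon43))),(((Taxon11,Taxon42),Taxon52),Taxon30)),((Taxon68,Taxon3),(Taxon60,Taxon17)),(Taxon41,Taxon55)).
That clade contains 15 terminal taxa: Taxon11, Taxon17, Taxon21, Taxon3, Taxon30, Taxon31, Taxon40, Taxon41, Taxon42, Taxon43, Taxon52, Taxon55, Taxon60, Taxon68, Taxon70.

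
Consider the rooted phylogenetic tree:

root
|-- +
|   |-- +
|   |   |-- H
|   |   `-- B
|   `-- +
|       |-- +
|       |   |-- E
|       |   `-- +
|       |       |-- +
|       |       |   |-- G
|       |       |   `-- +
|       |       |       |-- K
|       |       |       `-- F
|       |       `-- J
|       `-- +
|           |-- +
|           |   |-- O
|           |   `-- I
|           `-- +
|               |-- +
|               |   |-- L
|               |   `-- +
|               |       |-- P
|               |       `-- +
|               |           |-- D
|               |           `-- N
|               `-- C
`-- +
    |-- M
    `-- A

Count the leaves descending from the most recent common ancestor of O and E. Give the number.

The MRCA of O and E is the node subtending ((E,((G,(K,F)),J)),((O,I),((L,(P,(D,N))),C))).
That clade contains 12 terminal taxa: C, D, E, F, G, I, J, K, L, N, O, P.

12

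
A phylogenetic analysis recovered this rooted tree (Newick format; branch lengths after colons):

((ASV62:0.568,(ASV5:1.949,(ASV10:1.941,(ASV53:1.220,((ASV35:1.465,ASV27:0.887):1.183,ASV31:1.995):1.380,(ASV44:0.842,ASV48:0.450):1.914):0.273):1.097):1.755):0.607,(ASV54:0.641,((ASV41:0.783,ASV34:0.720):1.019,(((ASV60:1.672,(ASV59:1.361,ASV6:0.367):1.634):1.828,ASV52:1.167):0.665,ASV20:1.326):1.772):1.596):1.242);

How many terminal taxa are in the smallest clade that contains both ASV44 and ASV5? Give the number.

The MRCA of ASV44 and ASV5 is the node subtending (ASV5,(ASV10,(ASV53,((ASV35,ASV27),ASV31),(ASV44,ASV48)))).
That clade contains 8 terminal taxa: ASV10, ASV27, ASV31, ASV35, ASV44, ASV48, ASV5, ASV53.

8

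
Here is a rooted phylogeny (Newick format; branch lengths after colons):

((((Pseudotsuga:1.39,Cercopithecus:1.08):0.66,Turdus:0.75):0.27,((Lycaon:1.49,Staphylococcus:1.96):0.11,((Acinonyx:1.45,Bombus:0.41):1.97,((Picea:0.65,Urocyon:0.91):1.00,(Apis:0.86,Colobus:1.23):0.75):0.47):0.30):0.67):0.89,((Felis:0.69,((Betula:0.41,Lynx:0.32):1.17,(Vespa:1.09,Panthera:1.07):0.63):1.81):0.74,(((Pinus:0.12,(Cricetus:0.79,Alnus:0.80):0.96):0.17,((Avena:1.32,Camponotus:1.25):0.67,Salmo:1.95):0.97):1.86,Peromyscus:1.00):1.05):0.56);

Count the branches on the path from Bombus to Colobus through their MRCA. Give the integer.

The MRCA of Bombus and Colobus is the node subtending ((Acinonyx,Bombus),((Picea,Urocyon),(Apis,Colobus))).
From Bombus up to that node: 2 branches. From Colobus up to the same node: 3 branches. Total: 2 + 3 = 5.

5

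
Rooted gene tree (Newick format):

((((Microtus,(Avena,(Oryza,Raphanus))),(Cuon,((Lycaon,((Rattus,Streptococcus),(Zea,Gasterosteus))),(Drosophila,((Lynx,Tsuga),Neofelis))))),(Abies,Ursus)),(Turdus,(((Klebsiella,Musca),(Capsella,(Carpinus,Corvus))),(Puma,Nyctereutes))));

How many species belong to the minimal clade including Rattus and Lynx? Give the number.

9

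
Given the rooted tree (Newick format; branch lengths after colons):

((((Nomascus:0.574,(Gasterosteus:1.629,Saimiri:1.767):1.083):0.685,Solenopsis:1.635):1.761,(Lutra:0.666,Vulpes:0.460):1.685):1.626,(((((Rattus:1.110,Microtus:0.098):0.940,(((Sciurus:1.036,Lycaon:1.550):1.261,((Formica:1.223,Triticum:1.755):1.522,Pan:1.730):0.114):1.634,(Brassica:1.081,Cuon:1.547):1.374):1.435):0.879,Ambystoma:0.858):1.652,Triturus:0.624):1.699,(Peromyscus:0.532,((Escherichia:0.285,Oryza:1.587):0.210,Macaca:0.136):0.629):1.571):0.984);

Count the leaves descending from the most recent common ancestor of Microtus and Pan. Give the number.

9

The MRCA of Microtus and Pan is the node subtending ((Rattus,Microtus),(((Sciurus,Lycaon),((Formica,Triticum),Pan)),(Brassica,Cuon))).
That clade contains 9 terminal taxa: Brassica, Cuon, Formica, Lycaon, Microtus, Pan, Rattus, Sciurus, Triticum.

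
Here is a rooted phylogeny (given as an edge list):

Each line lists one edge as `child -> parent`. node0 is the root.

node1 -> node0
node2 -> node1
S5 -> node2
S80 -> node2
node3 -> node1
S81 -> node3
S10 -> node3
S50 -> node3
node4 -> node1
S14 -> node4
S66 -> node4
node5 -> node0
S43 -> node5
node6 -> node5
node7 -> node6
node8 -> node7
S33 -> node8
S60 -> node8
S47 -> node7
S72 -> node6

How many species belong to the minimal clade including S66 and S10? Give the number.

7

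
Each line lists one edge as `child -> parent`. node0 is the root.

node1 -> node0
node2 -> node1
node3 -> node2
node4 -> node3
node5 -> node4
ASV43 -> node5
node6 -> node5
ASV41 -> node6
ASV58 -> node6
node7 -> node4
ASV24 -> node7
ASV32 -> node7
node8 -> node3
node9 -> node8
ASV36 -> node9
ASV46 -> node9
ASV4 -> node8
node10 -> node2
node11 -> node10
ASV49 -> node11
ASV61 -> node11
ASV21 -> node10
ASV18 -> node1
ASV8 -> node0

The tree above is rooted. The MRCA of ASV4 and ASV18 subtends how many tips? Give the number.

The MRCA of ASV4 and ASV18 is the node subtending (((((ASV43,(ASV41,ASV58)),(ASV24,ASV32)),((ASV36,ASV46),ASV4)),((ASV49,ASV61),ASV21)),ASV18).
That clade contains 12 terminal taxa: ASV18, ASV21, ASV24, ASV32, ASV36, ASV4, ASV41, ASV43, ASV46, ASV49, ASV58, ASV61.

12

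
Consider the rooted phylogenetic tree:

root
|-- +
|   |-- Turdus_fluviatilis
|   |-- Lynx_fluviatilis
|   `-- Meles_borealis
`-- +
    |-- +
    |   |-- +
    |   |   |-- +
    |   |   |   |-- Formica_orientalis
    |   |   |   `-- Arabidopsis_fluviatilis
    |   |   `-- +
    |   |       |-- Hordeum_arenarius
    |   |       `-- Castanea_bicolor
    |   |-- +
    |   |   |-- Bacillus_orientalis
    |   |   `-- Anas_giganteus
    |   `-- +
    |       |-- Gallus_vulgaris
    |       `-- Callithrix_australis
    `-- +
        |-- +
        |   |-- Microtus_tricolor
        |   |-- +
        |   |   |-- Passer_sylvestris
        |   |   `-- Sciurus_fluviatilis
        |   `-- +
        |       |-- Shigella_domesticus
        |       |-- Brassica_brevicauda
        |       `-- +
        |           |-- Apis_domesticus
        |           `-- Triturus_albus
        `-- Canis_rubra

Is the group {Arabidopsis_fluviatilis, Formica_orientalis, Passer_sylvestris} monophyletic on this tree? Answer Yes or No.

The MRCA of the listed taxa subtends ((((Formica_orientalis,Arabidopsis_fluviatilis),(Hordeum_arenarius,Castanea_bicolor)),(Bacillus_orientalis,Anas_giganteus),(Gallus_vulgaris,Callithrix_australis)),((Microtus_tricolor,(Passer_sylvestris,Sciurus_fluviatilis),(Shigella_domesticus,Brassica_brevicauda,(Apis_domesticus,Triturus_albus))),Canis_rubra)).
That clade also contains Anas_giganteus, Apis_domesticus, Bacillus_orientalis, Brassica_brevicauda, Callithrix_australis, Canis_rubra, Castanea_bicolor, Gallus_vulgaris, Hordeum_arenarius, Microtus_tricolor, Sciurus_fluviatilis, Shigella_domesticus, Triturus_albus, which are not in the proposed group, so the group is not monophyletic.

No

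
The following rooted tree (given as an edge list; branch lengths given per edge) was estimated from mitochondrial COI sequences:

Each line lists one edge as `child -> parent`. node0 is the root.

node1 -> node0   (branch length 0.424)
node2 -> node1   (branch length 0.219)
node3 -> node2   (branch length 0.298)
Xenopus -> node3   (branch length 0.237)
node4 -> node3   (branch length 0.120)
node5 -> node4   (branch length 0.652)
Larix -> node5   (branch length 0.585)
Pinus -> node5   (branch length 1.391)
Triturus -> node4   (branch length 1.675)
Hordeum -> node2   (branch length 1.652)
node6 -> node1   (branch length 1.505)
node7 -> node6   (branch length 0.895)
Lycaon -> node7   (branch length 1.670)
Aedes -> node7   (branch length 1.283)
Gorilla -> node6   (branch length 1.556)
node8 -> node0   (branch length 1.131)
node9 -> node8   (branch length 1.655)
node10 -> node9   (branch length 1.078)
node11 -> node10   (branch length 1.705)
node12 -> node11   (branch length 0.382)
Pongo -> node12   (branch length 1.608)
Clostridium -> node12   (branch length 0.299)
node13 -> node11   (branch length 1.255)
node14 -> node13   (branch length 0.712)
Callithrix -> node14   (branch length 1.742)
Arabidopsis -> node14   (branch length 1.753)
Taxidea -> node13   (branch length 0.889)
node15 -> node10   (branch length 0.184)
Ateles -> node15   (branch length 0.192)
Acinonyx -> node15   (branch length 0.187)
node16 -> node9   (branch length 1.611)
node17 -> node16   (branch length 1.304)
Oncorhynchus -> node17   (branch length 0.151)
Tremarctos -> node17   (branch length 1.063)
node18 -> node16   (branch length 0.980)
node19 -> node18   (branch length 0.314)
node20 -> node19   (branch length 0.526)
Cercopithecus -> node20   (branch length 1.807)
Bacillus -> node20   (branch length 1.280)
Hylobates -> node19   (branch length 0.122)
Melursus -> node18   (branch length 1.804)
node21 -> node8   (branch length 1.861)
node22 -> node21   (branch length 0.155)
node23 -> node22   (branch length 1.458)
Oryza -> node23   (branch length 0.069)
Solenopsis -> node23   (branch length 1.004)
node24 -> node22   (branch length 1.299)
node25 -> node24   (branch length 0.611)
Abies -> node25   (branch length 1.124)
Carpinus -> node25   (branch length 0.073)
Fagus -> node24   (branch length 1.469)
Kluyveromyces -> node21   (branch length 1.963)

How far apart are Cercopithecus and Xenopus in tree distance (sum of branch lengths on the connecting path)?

9.202

The path runs Cercopithecus → … → MRCA → … → Xenopus; the MRCA is the root of the tree.
Branch lengths along that path: 1.807 + 0.526 + 0.314 + 0.980 + 1.611 + 1.655 + 1.131 + 0.424 + 0.219 + 0.298 + 0.237 = 9.202.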